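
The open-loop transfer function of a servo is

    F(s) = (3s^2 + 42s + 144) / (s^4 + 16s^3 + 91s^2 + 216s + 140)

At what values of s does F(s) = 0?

s = -6, -8

Set the numerator to zero: 3s^2 + 42s + 144 = 0, i.e. 3·(s^2 + 14s + 48) = 0.
Factoring: (s + 6)(s + 8) = 0.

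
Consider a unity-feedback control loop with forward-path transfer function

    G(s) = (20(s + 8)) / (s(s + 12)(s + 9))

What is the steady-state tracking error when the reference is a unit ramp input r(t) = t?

G(s) has one pole at the origin.
This is a Type 1 system. Kv = lim_{s→0} s·G(s) = 160/108 = 40/27.
e_ss = 1/Kv = 1/(40/27) = 27/40 ≈ 0.6750.

e_ss = 0.6750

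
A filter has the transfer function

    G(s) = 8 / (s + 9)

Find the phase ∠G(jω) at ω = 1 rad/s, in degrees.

At s = j1: numerator = 8, denominator = 9 + j1.
∠G = ∠num − ∠den = 0° − (6.3402°) = -6.340°.

∠G(j1) ≈ -6.340°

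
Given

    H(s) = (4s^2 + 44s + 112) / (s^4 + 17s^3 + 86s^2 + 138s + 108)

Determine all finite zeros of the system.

s = -4, -7

Set the numerator to zero: 4s^2 + 44s + 112 = 0, i.e. 4·(s^2 + 11s + 28) = 0.
Factoring: (s + 4)(s + 7) = 0.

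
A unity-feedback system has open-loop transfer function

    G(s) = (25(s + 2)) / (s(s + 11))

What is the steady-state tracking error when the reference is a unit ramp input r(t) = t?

G(s) has one pole at the origin.
This is a Type 1 system. Kv = lim_{s→0} s·G(s) = 50/11.
e_ss = 1/Kv = 1/(50/11) = 11/50 ≈ 0.2200.

e_ss = 0.2200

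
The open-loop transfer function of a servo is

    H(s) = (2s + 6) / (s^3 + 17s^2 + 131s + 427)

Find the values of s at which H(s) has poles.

The poles are the roots of the denominator s^3 + 17s^2 + 131s + 427 = 0.
Trying s = -7: the polynomial evaluates to 0, so (s + 7) is a factor.
Dividing out leaves s^2 + 10s + 61 = 0.
The quadratic formula then gives s = -5 ± 6j.

s = -7, -5 + 6j, -5 - 6j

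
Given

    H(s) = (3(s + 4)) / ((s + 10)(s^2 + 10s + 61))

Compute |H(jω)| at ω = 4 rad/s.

Substitute s = j4: numerator = 12 + j12, denominator = 290 + j580.
|H(j4)| = |12 + j12| / |290 + j580| = 16.971 / 648.46 ≈ 0.02617.

|H(j4)| ≈ 0.02617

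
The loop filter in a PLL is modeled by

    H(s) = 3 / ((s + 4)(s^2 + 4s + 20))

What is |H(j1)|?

|H(j1)| ≈ 0.03747

Substitute s = j1: numerator = 3, denominator = 72 + j35.
|H(j1)| = |3| / |72 + j35| = 3 / 80.056 ≈ 0.03747.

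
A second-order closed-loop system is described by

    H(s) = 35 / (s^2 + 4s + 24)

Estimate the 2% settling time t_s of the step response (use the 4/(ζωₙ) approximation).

t_s ≈ 2 s

Comparing s^2 + 4s + 24 to s^2 + 2ζωₙs + ωₙ²: ωₙ = √24 ≈ 4.899 rad/s and ζ = 4/(2·√24) ≈ 0.4082.
ζωₙ = 4/2 = 2, so t_s ≈ 4/(ζωₙ) = 4/2 = 2 s.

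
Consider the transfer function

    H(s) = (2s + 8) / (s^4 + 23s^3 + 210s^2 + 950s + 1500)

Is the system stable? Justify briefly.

stable

The denominator s^4 + 23s^3 + 210s^2 + 950s + 1500 factors as (s + 3)(s^2 + 10s + 50)(s + 10), giving poles at s = -3, -5 ± 5j, -10.
Since all poles lie strictly in the left half-plane, the system is stable.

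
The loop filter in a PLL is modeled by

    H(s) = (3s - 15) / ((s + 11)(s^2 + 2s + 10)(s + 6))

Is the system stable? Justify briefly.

stable

The poles can be read from the denominator factors: s = -11, -1 + 3j, -1 - 3j, -6.
Since all poles lie strictly in the left half-plane, the system is stable.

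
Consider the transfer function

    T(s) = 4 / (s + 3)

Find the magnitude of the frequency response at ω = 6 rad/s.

Substitute s = j6: numerator = 4, denominator = 3 + j6.
|T(j6)| = |4| / |3 + j6| = 4 / 6.7082 ≈ 0.5963.

|T(j6)| ≈ 0.5963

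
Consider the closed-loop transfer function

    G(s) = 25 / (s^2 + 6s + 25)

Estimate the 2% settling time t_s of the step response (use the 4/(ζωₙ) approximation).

Comparing s^2 + 6s + 25 to s^2 + 2ζωₙs + ωₙ²: ωₙ = 5 rad/s and ζ = 6/(2·5) = 0.6.
ζωₙ = 6/2 = 3, so t_s ≈ 4/(ζωₙ) = 4/3 ≈ 1.333 s.

t_s ≈ 1.333 s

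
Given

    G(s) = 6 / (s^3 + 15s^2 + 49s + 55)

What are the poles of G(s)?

s = -2 ± j, -11

The poles are the roots of the denominator s^3 + 15s^2 + 49s + 55 = 0.
Trying s = -11: the polynomial evaluates to 0, so (s + 11) is a factor.
Dividing out leaves s^2 + 4s + 5 = 0.
The quadratic formula then gives s = -2 ± 1j.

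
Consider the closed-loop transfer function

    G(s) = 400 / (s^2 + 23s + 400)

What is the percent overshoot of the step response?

%OS ≈ 11.0%

Comparing s^2 + 23s + 400 to s^2 + 2ζωₙs + ωₙ²: ωₙ = 20 rad/s and ζ = 23/(2·20) = 0.575.
%OS = 100·exp(−πζ/√(1−ζ²)) = 100·exp(−π·0.575/√(1−0.575²)) ≈ 11.0%.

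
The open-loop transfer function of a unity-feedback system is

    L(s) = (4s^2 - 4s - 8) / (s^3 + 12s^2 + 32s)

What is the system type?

Type 1

Factor s from the denominator: s^3 + 12s^2 + 32s = s·(s^2 + 12s + 32).
There is 1 pole at the origin, so the system is Type 1.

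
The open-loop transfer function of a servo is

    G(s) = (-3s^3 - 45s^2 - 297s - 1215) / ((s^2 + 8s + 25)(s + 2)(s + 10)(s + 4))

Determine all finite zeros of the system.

s = -3 ± 6j, -9

Set the numerator to zero: -3s^3 - 45s^2 - 297s - 1215 = 0, i.e. -3·(s^3 + 15s^2 + 99s + 405) = 0.
Factoring: (s^2 + 6s + 45)(s + 9) = 0.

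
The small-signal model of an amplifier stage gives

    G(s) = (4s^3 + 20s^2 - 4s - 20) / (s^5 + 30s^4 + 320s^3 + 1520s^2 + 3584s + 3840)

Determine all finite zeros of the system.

s = 1, -5, -1

Set the numerator to zero: 4s^3 + 20s^2 - 4s - 20 = 0, i.e. 4·(s^3 + 5s^2 - s - 5) = 0.
Factoring: (s - 1)(s + 5)(s + 1) = 0.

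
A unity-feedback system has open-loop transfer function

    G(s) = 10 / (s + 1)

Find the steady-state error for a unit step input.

G(s) has no poles at the origin.
This is a Type 0 system. Kp = lim_{s→0} G(s) = 10/1.
e_ss = 1/(1 + Kp) = 1/(1 + 10) = 1/11 ≈ 0.09091.

e_ss = 0.09091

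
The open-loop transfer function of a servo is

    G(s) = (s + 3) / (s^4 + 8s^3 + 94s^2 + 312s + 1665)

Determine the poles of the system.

s = -1 ± 6j, -3 ± 6j

The poles are the roots of the denominator s^4 + 8s^3 + 94s^2 + 312s + 1665 = 0.
No real roots exist; factor into two real quadratics: (s^2 + 2s + 37)(s^2 + 6s + 45) = 0.
Each quadratic gives a conjugate pair via the quadratic formula.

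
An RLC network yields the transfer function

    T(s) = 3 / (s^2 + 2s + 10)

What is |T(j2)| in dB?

|T(j2)|_dB ≈ -7.62 dB

Substitute s = j2: numerator = 3, denominator = 6 + j4.
|T(j2)| = |3| / |6 + j4| = 3 / 7.2111 ≈ 0.4160.
In decibels: 20·log₁₀(0.4160) ≈ -7.62 dB.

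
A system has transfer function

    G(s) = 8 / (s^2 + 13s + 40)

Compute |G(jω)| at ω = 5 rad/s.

|G(j5)| ≈ 0.1199

Substitute s = j5: numerator = 8, denominator = 15 + j65.
|G(j5)| = |8| / |15 + j65| = 8 / 66.708 ≈ 0.1199.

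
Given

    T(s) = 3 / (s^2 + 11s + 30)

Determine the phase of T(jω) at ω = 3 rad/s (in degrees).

∠T(j3) ≈ -57.53°

At s = j3: numerator = 3, denominator = 21 + j33.
∠T = ∠num − ∠den = 0° − (57.529°) = -57.53°.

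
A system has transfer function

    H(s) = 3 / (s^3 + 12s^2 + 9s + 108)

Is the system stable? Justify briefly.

marginally stable

The denominator s^3 + 12s^2 + 9s + 108 factors as (s^2 + 9)(s + 12), giving poles at s = ±3j, -12.
Since the simple pole(s) at s = 3j, -3j lie on the jω-axis with none in the right half-plane, the system is marginally stable.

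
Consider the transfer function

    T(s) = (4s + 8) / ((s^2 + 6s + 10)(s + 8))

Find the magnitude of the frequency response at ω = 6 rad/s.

|T(j6)| ≈ 0.05697

Substitute s = j6: numerator = 8 + j24, denominator = -424 + j132.
|T(j6)| = |8 + j24| / |-424 + j132| = 25.298 / 444.07 ≈ 0.05697.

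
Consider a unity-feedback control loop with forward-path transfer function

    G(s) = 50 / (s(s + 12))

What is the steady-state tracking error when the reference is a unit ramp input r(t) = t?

e_ss = 0.2400

G(s) has one pole at the origin.
This is a Type 1 system. Kv = lim_{s→0} s·G(s) = 50/12 = 25/6.
e_ss = 1/Kv = 1/(25/6) = 6/25 ≈ 0.2400.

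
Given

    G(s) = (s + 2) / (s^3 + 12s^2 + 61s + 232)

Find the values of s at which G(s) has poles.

s = -8, -2 + 5j, -2 - 5j

The poles are the roots of the denominator s^3 + 12s^2 + 61s + 232 = 0.
Trying s = -8: the polynomial evaluates to 0, so (s + 8) is a factor.
Dividing out leaves s^2 + 4s + 29 = 0.
The quadratic formula then gives s = -2 ± 5j.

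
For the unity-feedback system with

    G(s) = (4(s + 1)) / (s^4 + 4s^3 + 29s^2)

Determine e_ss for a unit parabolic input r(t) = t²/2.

G(s) has 2 poles at the origin.
This is a Type 2 system. Ka = lim_{s→0} s^2·G(s) = 4/29.
e_ss = 1/Ka = 1/(4/29) = 29/4 ≈ 7.250.

e_ss = 7.250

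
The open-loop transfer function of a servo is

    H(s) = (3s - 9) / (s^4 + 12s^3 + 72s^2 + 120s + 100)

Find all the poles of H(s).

s = -5 ± 5j, -1 ± j

The poles are the roots of the denominator s^4 + 12s^3 + 72s^2 + 120s + 100 = 0.
No real roots exist; factor into two real quadratics: (s^2 + 10s + 50)(s^2 + 2s + 2) = 0.
Each quadratic gives a conjugate pair via the quadratic formula.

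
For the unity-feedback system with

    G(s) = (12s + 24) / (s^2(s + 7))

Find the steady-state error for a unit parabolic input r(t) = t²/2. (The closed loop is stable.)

e_ss = 0.2917

G(s) has 2 poles at the origin.
This is a Type 2 system. Ka = lim_{s→0} s^2·G(s) = 24/7.
e_ss = 1/Ka = 1/(24/7) = 7/24 ≈ 0.2917.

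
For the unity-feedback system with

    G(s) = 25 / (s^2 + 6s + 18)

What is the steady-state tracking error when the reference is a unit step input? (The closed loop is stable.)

G(s) has no poles at the origin.
This is a Type 0 system. Kp = lim_{s→0} G(s) = 25/18.
e_ss = 1/(1 + Kp) = 1/(1 + 25/18) = 18/43 ≈ 0.4186.

e_ss = 0.4186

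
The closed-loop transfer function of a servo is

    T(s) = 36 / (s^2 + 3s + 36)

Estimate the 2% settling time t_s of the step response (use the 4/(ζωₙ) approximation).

Comparing s^2 + 3s + 36 to s^2 + 2ζωₙs + ωₙ²: ωₙ = 6 rad/s and ζ = 3/(2·6) = 0.25.
ζωₙ = 3/2 = 1.5, so t_s ≈ 4/(ζωₙ) = 4/1.5 ≈ 2.667 s.

t_s ≈ 2.667 s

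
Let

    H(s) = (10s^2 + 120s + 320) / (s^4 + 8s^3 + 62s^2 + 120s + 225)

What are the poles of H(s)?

The poles are the roots of the denominator s^4 + 8s^3 + 62s^2 + 120s + 225 = 0.
No real roots exist; factor into two real quadratics: (s^2 + 6s + 45)(s^2 + 2s + 5) = 0.
Each quadratic gives a conjugate pair via the quadratic formula.

s = -3 + 6j, -3 - 6j, -1 + 2j, -1 - 2j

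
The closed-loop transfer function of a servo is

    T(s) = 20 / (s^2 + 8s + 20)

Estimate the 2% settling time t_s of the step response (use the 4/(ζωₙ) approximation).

t_s ≈ 1 s

Comparing s^2 + 8s + 20 to s^2 + 2ζωₙs + ωₙ²: ωₙ = √20 ≈ 4.472 rad/s and ζ = 8/(2·√20) ≈ 0.8944.
ζωₙ = 8/2 = 4, so t_s ≈ 4/(ζωₙ) = 4/4 = 1 s.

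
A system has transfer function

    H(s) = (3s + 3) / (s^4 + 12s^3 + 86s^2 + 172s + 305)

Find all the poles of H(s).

The poles are the roots of the denominator s^4 + 12s^3 + 86s^2 + 172s + 305 = 0.
No real roots exist; factor into two real quadratics: (s^2 + 10s + 61)(s^2 + 2s + 5) = 0.
Each quadratic gives a conjugate pair via the quadratic formula.

s = -5 + 6j, -5 - 6j, -1 + 2j, -1 - 2j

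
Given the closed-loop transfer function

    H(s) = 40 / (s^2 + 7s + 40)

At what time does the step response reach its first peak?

Comparing s^2 + 7s + 40 to s^2 + 2ζωₙs + ωₙ²: ωₙ = √40 ≈ 6.325 rad/s and ζ = 7/(2·√40) ≈ 0.5534.
ζωₙ = 7/2 = 3.5, so ω_d = ωₙ√(1−ζ²) = √(ωₙ² − (ζωₙ)²) = √(40 − 3.5²) = √27.75 ≈ 5.268 rad/s.
t_p = π/ω_d = π/5.268 ≈ 0.5964 s.

t_p ≈ 0.5964 s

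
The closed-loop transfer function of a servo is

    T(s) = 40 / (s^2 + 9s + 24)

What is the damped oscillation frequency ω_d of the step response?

Comparing s^2 + 9s + 24 to s^2 + 2ζωₙs + ωₙ²: ωₙ = √24 ≈ 4.899 rad/s and ζ = 9/(2·√24) ≈ 0.9186.
ζωₙ = 9/2 = 4.5, so ω_d = ωₙ√(1−ζ²) = √(ωₙ² − (ζωₙ)²) = √(24 − 4.5²) = √3.75 ≈ 1.936 rad/s.

ω_d ≈ 1.936 rad/s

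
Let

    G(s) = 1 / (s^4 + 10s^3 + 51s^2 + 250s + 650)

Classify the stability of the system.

The denominator s^4 + 10s^3 + 51s^2 + 250s + 650 factors as (s^2 + 25)(s^2 + 10s + 26), giving poles at s = ±5j, -5 ± j.
Since the simple pole(s) at s = ±5j lie on the jω-axis with none in the right half-plane, the system is marginally stable.

marginally stable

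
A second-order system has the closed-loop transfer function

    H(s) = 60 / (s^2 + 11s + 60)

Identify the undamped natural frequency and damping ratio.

Compare the denominator to the standard form s^2 + 2ζωₙs + ωₙ².
ωₙ² = 60, so ωₙ = √60 ≈ 7.746 rad/s.
2ζωₙ = 11, so ζ = 11/(2·√60) ≈ 0.7100.
With ζ = 0.7100 the response is underdamped.

ωₙ ≈ 7.746 rad/s, ζ ≈ 0.7100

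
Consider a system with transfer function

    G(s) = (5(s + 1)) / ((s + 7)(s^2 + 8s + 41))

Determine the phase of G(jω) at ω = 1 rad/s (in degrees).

∠G(j1) ≈ 25.56°

At s = j1: numerator = 5 + j5, denominator = 272 + j96.
∠G = ∠num − ∠den = 45° − (19.440°) = 25.56°.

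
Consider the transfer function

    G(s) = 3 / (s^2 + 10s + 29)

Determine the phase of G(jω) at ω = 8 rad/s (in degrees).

At s = j8: numerator = 3, denominator = -35 + j80.
∠G = ∠num − ∠den = 0° − (113.63°) = -113.6°.

∠G(j8) ≈ -113.6°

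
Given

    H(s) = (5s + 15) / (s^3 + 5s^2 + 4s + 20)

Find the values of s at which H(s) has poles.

s = 2j, -2j, -5

The poles are the roots of the denominator s^3 + 5s^2 + 4s + 20 = 0.
Trying s = -5: the polynomial evaluates to 0, so (s + 5) is a factor.
Dividing out leaves s^2 + 4 = 0.
The quadratic formula then gives s = 0 ± 2j.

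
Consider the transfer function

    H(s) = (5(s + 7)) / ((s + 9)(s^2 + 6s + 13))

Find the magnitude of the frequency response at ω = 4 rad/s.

Substitute s = j4: numerator = 35 + j20, denominator = -123 + j204.
|H(j4)| = |35 + j20| / |-123 + j204| = 40.311 / 238.21 ≈ 0.1692.

|H(j4)| ≈ 0.1692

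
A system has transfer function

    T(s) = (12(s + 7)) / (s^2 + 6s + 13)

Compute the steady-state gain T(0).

At s = 0 each factor (s + a) contributes a and each (s^2 + bs + c) contributes c.
T(0) = 12·(7) / ((13)) = 84/13 = 84/13.

T(0) = 84/13 ≈ 6.462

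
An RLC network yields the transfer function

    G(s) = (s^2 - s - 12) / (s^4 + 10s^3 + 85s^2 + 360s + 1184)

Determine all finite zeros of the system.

Set the numerator to zero: s^2 - s - 12 = 0.
Factoring: (s - 4)(s + 3) = 0.

s = 4, -3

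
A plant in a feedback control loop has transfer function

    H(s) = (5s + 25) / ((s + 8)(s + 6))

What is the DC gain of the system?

Set s = 0: H(0) = (25) / (48) = 25/48.

H(0) = 25/48 ≈ 0.5208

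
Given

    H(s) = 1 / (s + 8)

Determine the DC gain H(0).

Set s = 0: H(0) = (1) / (8) = 1/8.

H(0) = 1/8 ≈ 0.1250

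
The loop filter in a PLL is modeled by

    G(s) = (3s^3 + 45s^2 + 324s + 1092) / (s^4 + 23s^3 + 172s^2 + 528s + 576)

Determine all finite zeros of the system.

Set the numerator to zero: 3s^3 + 45s^2 + 324s + 1092 = 0, i.e. 3·(s^3 + 15s^2 + 108s + 364) = 0.
Factoring: (s + 7)(s^2 + 8s + 52) = 0.

s = -7, -4 + 6j, -4 - 6j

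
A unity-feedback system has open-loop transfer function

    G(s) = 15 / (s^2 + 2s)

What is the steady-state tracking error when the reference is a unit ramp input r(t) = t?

G(s) has one pole at the origin.
This is a Type 1 system. Kv = lim_{s→0} s·G(s) = 15/2.
e_ss = 1/Kv = 1/(15/2) = 2/15 ≈ 0.1333.

e_ss = 0.1333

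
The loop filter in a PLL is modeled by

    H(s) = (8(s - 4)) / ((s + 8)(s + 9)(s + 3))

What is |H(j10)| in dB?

Substitute s = j10: numerator = -32 + j80, denominator = -1784 + j230.
|H(j10)| = |-32 + j80| / |-1784 + j230| = 86.163 / 1798.8 ≈ 0.04790.
In decibels: 20·log₁₀(0.04790) ≈ -26.4 dB.

|H(j10)|_dB ≈ -26.4 dB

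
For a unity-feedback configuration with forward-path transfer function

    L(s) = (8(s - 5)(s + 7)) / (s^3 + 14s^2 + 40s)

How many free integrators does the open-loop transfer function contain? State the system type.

Type 1

The denominator has 1 factor of s at the origin (free integrator), so this is a Type 1 system.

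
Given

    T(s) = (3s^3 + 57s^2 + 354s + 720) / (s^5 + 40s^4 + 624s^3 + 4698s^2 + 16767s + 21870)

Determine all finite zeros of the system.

s = -5, -8, -6

Set the numerator to zero: 3s^3 + 57s^2 + 354s + 720 = 0, i.e. 3·(s^3 + 19s^2 + 118s + 240) = 0.
Factoring: (s + 5)(s + 8)(s + 6) = 0.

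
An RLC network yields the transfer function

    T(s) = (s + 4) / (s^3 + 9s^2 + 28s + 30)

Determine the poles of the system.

s = -3 + j, -3 - j, -3

The poles are the roots of the denominator s^3 + 9s^2 + 28s + 30 = 0.
Trying s = -3: the polynomial evaluates to 0, so (s + 3) is a factor.
Dividing out leaves s^2 + 6s + 10 = 0.
The quadratic formula then gives s = -3 ± 1j.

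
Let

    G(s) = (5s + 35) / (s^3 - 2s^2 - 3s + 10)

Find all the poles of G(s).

s = 2 ± j, -2

The poles are the roots of the denominator s^3 - 2s^2 - 3s + 10 = 0.
Trying s = -2: the polynomial evaluates to 0, so (s + 2) is a factor.
Dividing out leaves s^2 - 4s + 5 = 0.
The quadratic formula then gives s = 2 ± 1j.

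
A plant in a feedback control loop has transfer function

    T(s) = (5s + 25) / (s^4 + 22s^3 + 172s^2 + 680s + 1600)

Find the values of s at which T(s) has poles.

The poles are the roots of the denominator s^4 + 22s^3 + 172s^2 + 680s + 1600 = 0.
Trying s = -8: the polynomial evaluates to 0, so (s + 8) is a factor.
Dividing out leaves s^3 + 14s^2 + 60s + 200 = 0.
This factors further as (s^2 + 4s + 20)(s + 10) = 0.

s = -2 + 4j, -2 - 4j, -8, -10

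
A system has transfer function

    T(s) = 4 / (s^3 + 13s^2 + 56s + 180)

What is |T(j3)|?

Substitute s = j3: numerator = 4, denominator = 63 + j141.
|T(j3)| = |4| / |63 + j141| = 4 / 154.43 ≈ 0.02590.

|T(j3)| ≈ 0.02590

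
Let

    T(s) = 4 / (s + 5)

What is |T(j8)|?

|T(j8)| ≈ 0.4240

Substitute s = j8: numerator = 4, denominator = 5 + j8.
|T(j8)| = |4| / |5 + j8| = 4 / 9.4340 ≈ 0.4240.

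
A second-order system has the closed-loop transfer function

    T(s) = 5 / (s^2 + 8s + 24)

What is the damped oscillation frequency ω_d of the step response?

ω_d ≈ 2.828 rad/s

Comparing s^2 + 8s + 24 to s^2 + 2ζωₙs + ωₙ²: ωₙ = √24 ≈ 4.899 rad/s and ζ = 8/(2·√24) ≈ 0.8165.
ζωₙ = 8/2 = 4, so ω_d = ωₙ√(1−ζ²) = √(ωₙ² − (ζωₙ)²) = √(24 − 4²) = √8 ≈ 2.828 rad/s.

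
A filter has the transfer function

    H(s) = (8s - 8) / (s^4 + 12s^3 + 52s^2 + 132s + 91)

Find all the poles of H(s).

The poles are the roots of the denominator s^4 + 12s^3 + 52s^2 + 132s + 91 = 0.
Trying s = -7: the polynomial evaluates to 0, so (s + 7) is a factor.
Dividing out leaves s^3 + 5s^2 + 17s + 13 = 0.
This factors further as (s^2 + 4s + 13)(s + 1) = 0.

s = -2 ± 3j, -7, -1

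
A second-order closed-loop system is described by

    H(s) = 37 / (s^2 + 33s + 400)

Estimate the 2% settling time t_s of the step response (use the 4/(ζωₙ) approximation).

Comparing s^2 + 33s + 400 to s^2 + 2ζωₙs + ωₙ²: ωₙ = 20 rad/s and ζ = 33/(2·20) = 0.825.
ζωₙ = 33/2 = 16.5, so t_s ≈ 4/(ζωₙ) = 4/16.5 ≈ 0.2424 s.

t_s ≈ 0.2424 s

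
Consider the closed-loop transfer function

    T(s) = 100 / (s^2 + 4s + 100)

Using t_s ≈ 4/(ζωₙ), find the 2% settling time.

t_s ≈ 2 s

Comparing s^2 + 4s + 100 to s^2 + 2ζωₙs + ωₙ²: ωₙ = 10 rad/s and ζ = 4/(2·10) = 0.2.
ζωₙ = 4/2 = 2, so t_s ≈ 4/(ζωₙ) = 4/2 = 2 s.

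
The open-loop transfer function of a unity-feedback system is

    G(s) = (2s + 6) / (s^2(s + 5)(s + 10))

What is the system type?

Type 2

The denominator has 2 factors of s at the origin (free integrators), so this is a Type 2 system.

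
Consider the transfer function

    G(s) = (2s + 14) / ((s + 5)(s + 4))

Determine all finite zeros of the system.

s = -7

Set the numerator to zero: 2s + 14 = 0, i.e. 2·(s + 7) = 0.
So s = -7.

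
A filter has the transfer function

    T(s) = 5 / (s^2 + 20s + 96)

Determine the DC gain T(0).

Set s = 0: T(0) = (5) / (96) = 5/96.

T(0) = 5/96 ≈ 0.05208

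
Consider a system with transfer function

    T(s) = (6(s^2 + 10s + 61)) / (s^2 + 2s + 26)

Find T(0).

T(0) = 183/13 ≈ 14.08

At s = 0 each factor (s + a) contributes a and each (s^2 + bs + c) contributes c.
T(0) = 6·(61) / ((26)) = 366/26 = 183/13.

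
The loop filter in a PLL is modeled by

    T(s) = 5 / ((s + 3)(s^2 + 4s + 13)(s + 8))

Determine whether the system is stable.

The poles can be read from the denominator factors: s = -3, -2 + 3j, -2 - 3j, -8.
Since all poles lie strictly in the left half-plane, the system is stable.

stable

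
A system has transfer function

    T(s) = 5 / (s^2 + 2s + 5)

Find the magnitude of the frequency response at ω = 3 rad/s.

|T(j3)| ≈ 0.6934

Substitute s = j3: numerator = 5, denominator = -4 + j6.
|T(j3)| = |5| / |-4 + j6| = 5 / 7.2111 ≈ 0.6934.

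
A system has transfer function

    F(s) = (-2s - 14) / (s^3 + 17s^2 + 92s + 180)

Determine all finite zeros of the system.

Set the numerator to zero: -2s - 14 = 0, i.e. -2·(s + 7) = 0.
So s = -7.

s = -7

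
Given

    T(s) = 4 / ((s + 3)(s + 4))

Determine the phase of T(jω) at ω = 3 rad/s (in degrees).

At s = j3: numerator = 4, denominator = 3 + j21.
∠T = ∠num − ∠den = 0° − (81.870°) = -81.87°.

∠T(j3) ≈ -81.87°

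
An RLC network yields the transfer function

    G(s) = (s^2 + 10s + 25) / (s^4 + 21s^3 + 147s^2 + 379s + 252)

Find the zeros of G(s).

Set the numerator to zero: s^2 + 10s + 25 = 0.
Factoring: (s + 5)^2 = 0.

s = -5, -5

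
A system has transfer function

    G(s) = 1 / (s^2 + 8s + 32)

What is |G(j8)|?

Substitute s = j8: numerator = 1, denominator = -32 + j64.
|G(j8)| = |1| / |-32 + j64| = 1 / 71.554 ≈ 0.01398.

|G(j8)| ≈ 0.01398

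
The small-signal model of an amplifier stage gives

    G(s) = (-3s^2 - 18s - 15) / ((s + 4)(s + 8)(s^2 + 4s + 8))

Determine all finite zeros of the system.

Set the numerator to zero: -3s^2 - 18s - 15 = 0, i.e. -3·(s^2 + 6s + 5) = 0.
Factoring: (s + 1)(s + 5) = 0.

s = -1, -5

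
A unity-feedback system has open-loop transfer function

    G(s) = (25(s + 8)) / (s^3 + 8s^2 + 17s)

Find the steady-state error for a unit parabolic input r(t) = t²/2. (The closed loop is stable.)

G(s) has one pole at the origin.
This is a Type 1 system; Ka = lim_{s→0} s^2·G(s) = 0, so the steady-state error for a parabola input is infinite.

e_ss = ∞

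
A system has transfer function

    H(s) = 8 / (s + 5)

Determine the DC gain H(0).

H(0) = 8/5 ≈ 1.600

At s = 0 each factor (s + a) contributes a and each (s^2 + bs + c) contributes c.
H(0) = 8·1 / ((5)) = 8/5 = 8/5.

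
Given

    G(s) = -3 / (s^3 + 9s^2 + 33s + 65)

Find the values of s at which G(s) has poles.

s = -2 ± 3j, -5

The poles are the roots of the denominator s^3 + 9s^2 + 33s + 65 = 0.
Trying s = -5: the polynomial evaluates to 0, so (s + 5) is a factor.
Dividing out leaves s^2 + 4s + 13 = 0.
The quadratic formula then gives s = -2 ± 3j.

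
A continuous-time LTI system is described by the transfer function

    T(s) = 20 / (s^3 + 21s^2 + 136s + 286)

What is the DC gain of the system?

Set s = 0: T(0) = (20) / (286) = 10/143.

T(0) = 10/143 ≈ 0.06993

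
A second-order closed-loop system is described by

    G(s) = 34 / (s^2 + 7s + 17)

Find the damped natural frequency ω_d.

ω_d ≈ 2.179 rad/s

Comparing s^2 + 7s + 17 to s^2 + 2ζωₙs + ωₙ²: ωₙ = √17 ≈ 4.123 rad/s and ζ = 7/(2·√17) ≈ 0.8489.
ζωₙ = 7/2 = 3.5, so ω_d = ωₙ√(1−ζ²) = √(ωₙ² − (ζωₙ)²) = √(17 − 3.5²) = √4.75 ≈ 2.179 rad/s.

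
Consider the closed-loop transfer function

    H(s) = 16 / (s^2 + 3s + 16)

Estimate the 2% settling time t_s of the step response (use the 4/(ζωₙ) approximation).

Comparing s^2 + 3s + 16 to s^2 + 2ζωₙs + ωₙ²: ωₙ = 4 rad/s and ζ = 3/(2·4) = 0.375.
ζωₙ = 3/2 = 1.5, so t_s ≈ 4/(ζωₙ) = 4/1.5 ≈ 2.667 s.

t_s ≈ 2.667 s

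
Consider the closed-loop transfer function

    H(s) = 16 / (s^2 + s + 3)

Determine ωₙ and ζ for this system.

ωₙ ≈ 1.732 rad/s, ζ ≈ 0.2887

Compare the denominator to the standard form s^2 + 2ζωₙs + ωₙ².
ωₙ² = 3, so ωₙ = √3 ≈ 1.732 rad/s.
2ζωₙ = 1, so ζ = 1/(2·√3) ≈ 0.2887.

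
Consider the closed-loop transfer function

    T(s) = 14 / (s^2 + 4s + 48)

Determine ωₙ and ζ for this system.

ωₙ ≈ 6.928 rad/s, ζ ≈ 0.2887

Compare the denominator to the standard form s^2 + 2ζωₙs + ωₙ².
ωₙ² = 48, so ωₙ = √48 ≈ 6.928 rad/s.
2ζωₙ = 4, so ζ = 4/(2·√48) ≈ 0.2887.
With ζ = 0.2887 the response is underdamped.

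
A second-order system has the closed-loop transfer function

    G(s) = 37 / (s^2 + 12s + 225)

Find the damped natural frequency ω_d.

Comparing s^2 + 12s + 225 to s^2 + 2ζωₙs + ωₙ²: ωₙ = 15 rad/s and ζ = 12/(2·15) = 0.4.
ζωₙ = 12/2 = 6, so ω_d = ωₙ√(1−ζ²) = √(ωₙ² − (ζωₙ)²) = √(225 − 6²) = √189 ≈ 13.75 rad/s.

ω_d ≈ 13.75 rad/s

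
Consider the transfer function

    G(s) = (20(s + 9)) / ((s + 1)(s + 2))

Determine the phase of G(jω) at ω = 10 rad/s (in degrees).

At s = j10: numerator = 180 + j200, denominator = -98 + j30.
∠G = ∠num − ∠den = 48.013° − (162.98°) = -115.0°.

∠G(j10) ≈ -115.0°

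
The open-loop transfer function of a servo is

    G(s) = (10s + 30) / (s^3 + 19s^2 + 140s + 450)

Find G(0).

Set s = 0: G(0) = (30) / (450) = 1/15.

G(0) = 1/15 ≈ 0.06667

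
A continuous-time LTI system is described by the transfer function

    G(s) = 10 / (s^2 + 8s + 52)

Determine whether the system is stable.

stable

The denominator s^2 + 8s + 52 factors as (s^2 + 8s + 52), giving poles at s = -4 + 6j, -4 - 6j.
Since all poles lie strictly in the left half-plane, the system is stable.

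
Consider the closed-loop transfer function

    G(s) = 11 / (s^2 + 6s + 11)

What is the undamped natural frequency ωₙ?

ωₙ ≈ 3.317 rad/s

Compare the denominator to the standard form s^2 + 2ζωₙs + ωₙ².
ωₙ² = 11, so ωₙ = √11 ≈ 3.317 rad/s.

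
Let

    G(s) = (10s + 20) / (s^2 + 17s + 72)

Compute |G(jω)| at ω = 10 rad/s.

|G(j10)| ≈ 0.5919

Substitute s = j10: numerator = 20 + j100, denominator = -28 + j170.
|G(j10)| = |20 + j100| / |-28 + j170| = 101.98 / 172.29 ≈ 0.5919.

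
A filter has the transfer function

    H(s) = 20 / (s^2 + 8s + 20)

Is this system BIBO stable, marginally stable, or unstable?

The poles can be read from the denominator factors: s = -4 ± 2j.
Since all poles lie strictly in the left half-plane, the system is stable.

stable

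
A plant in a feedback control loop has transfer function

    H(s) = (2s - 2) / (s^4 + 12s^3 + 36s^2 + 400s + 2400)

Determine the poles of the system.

The poles are the roots of the denominator s^4 + 12s^3 + 36s^2 + 400s + 2400 = 0.
Trying s = -6: the polynomial evaluates to 0, so (s + 6) is a factor.
Dividing out leaves s^3 + 6s^2 + 400 = 0.
This factors further as (s^2 - 4s + 40)(s + 10) = 0.

s = 2 + 6j, 2 - 6j, -6, -10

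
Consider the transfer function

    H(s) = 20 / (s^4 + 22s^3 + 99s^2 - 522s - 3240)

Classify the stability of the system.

unstable

The denominator s^4 + 22s^3 + 99s^2 - 522s - 3240 factors as (s - 5)(s + 12)(s + 9)(s + 6), giving poles at s = 5, -12, -9, -6.
Since the pole(s) at s = 5 lie in the right half-plane, the system is unstable.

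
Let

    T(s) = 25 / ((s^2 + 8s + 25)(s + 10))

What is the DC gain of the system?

T(0) = 1/10 ≈ 0.1000

At s = 0 each factor (s + a) contributes a and each (s^2 + bs + c) contributes c.
T(0) = 25·1 / ((25) · (10)) = 25/250 = 1/10.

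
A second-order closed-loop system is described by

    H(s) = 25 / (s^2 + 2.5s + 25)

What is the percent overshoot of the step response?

%OS ≈ 44.4%

Comparing s^2 + 2.5s + 25 to s^2 + 2ζωₙs + ωₙ²: ωₙ = 5 rad/s and ζ = 2.5/(2·5) = 0.25.
%OS = 100·exp(−πζ/√(1−ζ²)) = 100·exp(−π·0.25/√(1−0.25²)) ≈ 44.4%.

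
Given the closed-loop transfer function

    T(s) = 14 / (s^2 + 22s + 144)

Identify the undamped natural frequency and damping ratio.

Compare the denominator to the standard form s^2 + 2ζωₙs + ωₙ².
ωₙ² = 144, so ωₙ = 12 rad/s.
2ζωₙ = 22, so ζ = 22/(2·12) ≈ 0.9167.
With ζ = 0.9167 the response is underdamped.

ωₙ = 12 rad/s, ζ ≈ 0.9167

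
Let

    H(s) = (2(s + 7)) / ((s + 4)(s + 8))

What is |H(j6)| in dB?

Substitute s = j6: numerator = 14 + j12, denominator = -4 + j72.
|H(j6)| = |14 + j12| / |-4 + j72| = 18.439 / 72.111 ≈ 0.2557.
In decibels: 20·log₁₀(0.2557) ≈ -11.8 dB.

|H(j6)|_dB ≈ -11.8 dB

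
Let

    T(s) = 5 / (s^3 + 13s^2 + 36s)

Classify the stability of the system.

marginally stable

The denominator s^3 + 13s^2 + 36s factors as s(s + 4)(s + 9), giving poles at s = 0, -4, -9.
Since the simple pole(s) at s = 0 lie on the jω-axis with none in the right half-plane, the system is marginally stable.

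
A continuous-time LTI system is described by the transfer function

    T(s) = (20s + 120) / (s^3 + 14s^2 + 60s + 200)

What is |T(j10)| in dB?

|T(j10)|_dB ≈ -14.7 dB

Substitute s = j10: numerator = 120 + j200, denominator = -1200 - j400.
|T(j10)| = |120 + j200| / |-1200 - j400| = 233.24 / 1264.9 ≈ 0.1844.
In decibels: 20·log₁₀(0.1844) ≈ -14.7 dB.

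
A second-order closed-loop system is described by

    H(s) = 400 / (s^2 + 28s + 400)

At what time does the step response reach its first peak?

Comparing s^2 + 28s + 400 to s^2 + 2ζωₙs + ωₙ²: ωₙ = 20 rad/s and ζ = 28/(2·20) = 0.7.
ζωₙ = 28/2 = 14, so ω_d = ωₙ√(1−ζ²) = √(ωₙ² − (ζωₙ)²) = √(400 − 14²) = √204 ≈ 14.28 rad/s.
t_p = π/ω_d = π/14.28 ≈ 0.2200 s.

t_p ≈ 0.2200 s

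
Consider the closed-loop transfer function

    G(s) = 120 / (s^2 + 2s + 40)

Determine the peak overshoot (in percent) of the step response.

Comparing s^2 + 2s + 40 to s^2 + 2ζωₙs + ωₙ²: ωₙ = √40 ≈ 6.325 rad/s and ζ = 2/(2·√40) ≈ 0.1581.
%OS = 100·exp(−πζ/√(1−ζ²)) = 100·exp(−π·0.1581/√(1−0.1581²)) ≈ 60.5%.

%OS ≈ 60.5%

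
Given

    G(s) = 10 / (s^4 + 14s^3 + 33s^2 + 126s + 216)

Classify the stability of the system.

The denominator s^4 + 14s^3 + 33s^2 + 126s + 216 factors as (s^2 + 9)(s + 12)(s + 2), giving poles at s = 3j, -3j, -12, -2.
Since the simple pole(s) at s = 3j, -3j lie on the jω-axis with none in the right half-plane, the system is marginally stable.

marginally stable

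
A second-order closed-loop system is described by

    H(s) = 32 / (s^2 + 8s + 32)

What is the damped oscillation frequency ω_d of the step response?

ω_d = 4 rad/s

Comparing s^2 + 8s + 32 to s^2 + 2ζωₙs + ωₙ²: ωₙ = √32 ≈ 5.657 rad/s and ζ = 8/(2·√32) ≈ 0.7071.
ζωₙ = 8/2 = 4, so ω_d = ωₙ√(1−ζ²) = √(ωₙ² − (ζωₙ)²) = √(32 − 4²) = √16 = 4 rad/s.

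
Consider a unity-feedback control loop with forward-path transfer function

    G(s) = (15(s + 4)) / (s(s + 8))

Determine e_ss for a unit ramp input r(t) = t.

e_ss = 0.1333

G(s) has one pole at the origin.
This is a Type 1 system. Kv = lim_{s→0} s·G(s) = 60/8 = 15/2.
e_ss = 1/Kv = 1/(15/2) = 2/15 ≈ 0.1333.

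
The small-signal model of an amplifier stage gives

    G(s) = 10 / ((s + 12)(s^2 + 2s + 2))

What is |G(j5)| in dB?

|G(j5)|_dB ≈ -30.3 dB

Substitute s = j5: numerator = 10, denominator = -326 + j5.
|G(j5)| = |10| / |-326 + j5| = 10 / 326.04 ≈ 0.03067.
In decibels: 20·log₁₀(0.03067) ≈ -30.3 dB.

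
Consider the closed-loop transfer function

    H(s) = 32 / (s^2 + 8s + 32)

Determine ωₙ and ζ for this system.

Compare the denominator to the standard form s^2 + 2ζωₙs + ωₙ².
ωₙ² = 32, so ωₙ = √32 ≈ 5.657 rad/s.
2ζωₙ = 8, so ζ = 8/(2·√32) ≈ 0.7071.

ωₙ ≈ 5.657 rad/s, ζ ≈ 0.7071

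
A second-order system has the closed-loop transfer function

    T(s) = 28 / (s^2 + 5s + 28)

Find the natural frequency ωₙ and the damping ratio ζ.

Compare the denominator to the standard form s^2 + 2ζωₙs + ωₙ².
ωₙ² = 28, so ωₙ = √28 ≈ 5.292 rad/s.
2ζωₙ = 5, so ζ = 5/(2·√28) ≈ 0.4725.

ωₙ ≈ 5.292 rad/s, ζ ≈ 0.4725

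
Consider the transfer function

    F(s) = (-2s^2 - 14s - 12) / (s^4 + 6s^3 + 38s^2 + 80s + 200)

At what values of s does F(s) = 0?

Set the numerator to zero: -2s^2 - 14s - 12 = 0, i.e. -2·(s^2 + 7s + 6) = 0.
Factoring: (s + 6)(s + 1) = 0.

s = -6, -1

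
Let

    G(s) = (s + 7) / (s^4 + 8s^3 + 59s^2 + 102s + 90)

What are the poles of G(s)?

The poles are the roots of the denominator s^4 + 8s^3 + 59s^2 + 102s + 90 = 0.
No real roots exist; factor into two real quadratics: (s^2 + 6s + 45)(s^2 + 2s + 2) = 0.
Each quadratic gives a conjugate pair via the quadratic formula.

s = -3 ± 6j, -1 ± j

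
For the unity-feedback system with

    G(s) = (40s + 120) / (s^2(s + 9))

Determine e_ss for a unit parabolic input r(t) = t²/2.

e_ss = 0.07500

G(s) has 2 poles at the origin.
This is a Type 2 system. Ka = lim_{s→0} s^2·G(s) = 120/9 = 40/3.
e_ss = 1/Ka = 1/(40/3) = 3/40 ≈ 0.07500.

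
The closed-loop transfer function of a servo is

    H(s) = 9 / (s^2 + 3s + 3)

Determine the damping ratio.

Compare the denominator to the standard form s^2 + 2ζωₙs + ωₙ².
ωₙ² = 3, so ωₙ = √3 ≈ 1.732 rad/s.
2ζωₙ = 3, so ζ = 3/(2·√3) ≈ 0.8660.

ζ ≈ 0.8660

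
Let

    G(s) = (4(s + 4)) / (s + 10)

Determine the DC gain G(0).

At s = 0 each factor (s + a) contributes a and each (s^2 + bs + c) contributes c.
G(0) = 4·(4) / ((10)) = 16/10 = 8/5.

G(0) = 8/5 ≈ 1.600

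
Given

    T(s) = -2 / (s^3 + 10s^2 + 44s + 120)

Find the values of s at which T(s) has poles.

s = -2 ± 4j, -6

The poles are the roots of the denominator s^3 + 10s^2 + 44s + 120 = 0.
Trying s = -6: the polynomial evaluates to 0, so (s + 6) is a factor.
Dividing out leaves s^2 + 4s + 20 = 0.
The quadratic formula then gives s = -2 ± 4j.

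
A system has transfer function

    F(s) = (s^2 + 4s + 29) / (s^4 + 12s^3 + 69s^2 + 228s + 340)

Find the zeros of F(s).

s = -2 + 5j, -2 - 5j

Set the numerator to zero: s^2 + 4s + 29 = 0.
Factoring: (s^2 + 4s + 29) = 0.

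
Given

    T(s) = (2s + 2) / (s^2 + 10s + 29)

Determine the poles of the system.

s = -5 + 2j, -5 - 2j

The poles are the roots of the denominator s^2 + 10s + 29 = 0.
Using the quadratic formula: s = (-10 ± √(-16))/2 = -5 ± 2j.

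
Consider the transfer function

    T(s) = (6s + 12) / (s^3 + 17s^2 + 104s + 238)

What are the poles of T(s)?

s = -5 + 3j, -5 - 3j, -7

The poles are the roots of the denominator s^3 + 17s^2 + 104s + 238 = 0.
Trying s = -7: the polynomial evaluates to 0, so (s + 7) is a factor.
Dividing out leaves s^2 + 10s + 34 = 0.
The quadratic formula then gives s = -5 ± 3j.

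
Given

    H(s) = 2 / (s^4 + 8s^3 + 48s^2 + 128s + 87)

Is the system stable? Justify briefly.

The denominator s^4 + 8s^3 + 48s^2 + 128s + 87 factors as (s + 1)(s^2 + 4s + 29)(s + 3), giving poles at s = -1, -2 ± 5j, -3.
Since all poles lie strictly in the left half-plane, the system is stable.

stable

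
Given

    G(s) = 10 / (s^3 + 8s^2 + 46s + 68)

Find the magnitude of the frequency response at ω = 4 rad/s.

|G(j4)| ≈ 0.07454

Substitute s = j4: numerator = 10, denominator = -60 + j120.
|G(j4)| = |10| / |-60 + j120| = 10 / 134.16 ≈ 0.07454.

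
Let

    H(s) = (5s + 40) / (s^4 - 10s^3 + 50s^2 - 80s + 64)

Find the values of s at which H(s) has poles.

The poles are the roots of the denominator s^4 - 10s^3 + 50s^2 - 80s + 64 = 0.
No real roots exist; factor into two real quadratics: (s^2 - 8s + 32)(s^2 - 2s + 2) = 0.
Each quadratic gives a conjugate pair via the quadratic formula.

s = 4 + 4j, 4 - 4j, 1 + j, 1 - j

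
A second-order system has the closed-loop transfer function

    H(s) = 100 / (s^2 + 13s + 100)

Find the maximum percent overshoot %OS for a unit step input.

Comparing s^2 + 13s + 100 to s^2 + 2ζωₙs + ωₙ²: ωₙ = 10 rad/s and ζ = 13/(2·10) = 0.65.
%OS = 100·exp(−πζ/√(1−ζ²)) = 100·exp(−π·0.65/√(1−0.65²)) ≈ 6.81%.

%OS ≈ 6.81%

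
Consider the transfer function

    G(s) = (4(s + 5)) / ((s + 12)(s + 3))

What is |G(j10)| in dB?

Substitute s = j10: numerator = 20 + j40, denominator = -64 + j150.
|G(j10)| = |20 + j40| / |-64 + j150| = 44.721 / 163.08 ≈ 0.2742.
In decibels: 20·log₁₀(0.2742) ≈ -11.2 dB.

|G(j10)|_dB ≈ -11.2 dB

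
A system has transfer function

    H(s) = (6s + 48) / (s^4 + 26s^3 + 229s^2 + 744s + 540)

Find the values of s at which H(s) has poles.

s = -1, -10, -6, -9

The poles are the roots of the denominator s^4 + 26s^3 + 229s^2 + 744s + 540 = 0.
Trying s = -1: the polynomial evaluates to 0, so (s + 1) is a factor.
Dividing out leaves s^3 + 25s^2 + 204s + 540 = 0.
This factors further as (s + 10)(s + 6)(s + 9) = 0.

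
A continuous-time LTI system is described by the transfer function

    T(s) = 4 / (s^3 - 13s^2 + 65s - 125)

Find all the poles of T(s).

s = 4 ± 3j, 5

The poles are the roots of the denominator s^3 - 13s^2 + 65s - 125 = 0.
Trying s = 5: the polynomial evaluates to 0, so (s - 5) is a factor.
Dividing out leaves s^2 - 8s + 25 = 0.
The quadratic formula then gives s = 4 ± 3j.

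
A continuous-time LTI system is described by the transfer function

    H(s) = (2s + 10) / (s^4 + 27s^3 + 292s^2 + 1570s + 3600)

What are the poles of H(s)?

The poles are the roots of the denominator s^4 + 27s^3 + 292s^2 + 1570s + 3600 = 0.
Trying s = -8: the polynomial evaluates to 0, so (s + 8) is a factor.
Dividing out leaves s^3 + 19s^2 + 140s + 450 = 0.
This factors further as (s^2 + 10s + 50)(s + 9) = 0.

s = -5 + 5j, -5 - 5j, -8, -9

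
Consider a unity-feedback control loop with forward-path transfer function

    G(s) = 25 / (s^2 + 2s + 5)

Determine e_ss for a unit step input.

G(s) has no poles at the origin.
This is a Type 0 system. Kp = lim_{s→0} G(s) = 25/5 = 5.
e_ss = 1/(1 + Kp) = 1/(1 + 5) = 1/6 ≈ 0.1667.

e_ss = 0.1667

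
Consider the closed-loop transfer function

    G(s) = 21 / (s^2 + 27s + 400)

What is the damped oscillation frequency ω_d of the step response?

Comparing s^2 + 27s + 400 to s^2 + 2ζωₙs + ωₙ²: ωₙ = 20 rad/s and ζ = 27/(2·20) = 0.675.
ζωₙ = 27/2 = 13.5, so ω_d = ωₙ√(1−ζ²) = √(ωₙ² − (ζωₙ)²) = √(400 − 13.5²) = √217.75 ≈ 14.76 rad/s.

ω_d ≈ 14.76 rad/s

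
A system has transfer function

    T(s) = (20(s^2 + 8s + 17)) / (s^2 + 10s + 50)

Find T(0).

At s = 0 each factor (s + a) contributes a and each (s^2 + bs + c) contributes c.
T(0) = 20·(17) / ((50)) = 340/50 = 34/5.

T(0) = 34/5 ≈ 6.800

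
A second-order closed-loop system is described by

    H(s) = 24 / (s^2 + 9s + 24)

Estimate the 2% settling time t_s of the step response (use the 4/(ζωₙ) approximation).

Comparing s^2 + 9s + 24 to s^2 + 2ζωₙs + ωₙ²: ωₙ = √24 ≈ 4.899 rad/s and ζ = 9/(2·√24) ≈ 0.9186.
ζωₙ = 9/2 = 4.5, so t_s ≈ 4/(ζωₙ) = 4/4.5 ≈ 0.8889 s.

t_s ≈ 0.8889 s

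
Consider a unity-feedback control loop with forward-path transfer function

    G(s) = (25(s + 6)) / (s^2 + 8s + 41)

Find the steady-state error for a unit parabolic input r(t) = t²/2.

e_ss = ∞

G(s) has no poles at the origin.
This is a Type 0 system; Ka = lim_{s→0} s^2·G(s) = 0, so the steady-state error for a parabola input is infinite.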